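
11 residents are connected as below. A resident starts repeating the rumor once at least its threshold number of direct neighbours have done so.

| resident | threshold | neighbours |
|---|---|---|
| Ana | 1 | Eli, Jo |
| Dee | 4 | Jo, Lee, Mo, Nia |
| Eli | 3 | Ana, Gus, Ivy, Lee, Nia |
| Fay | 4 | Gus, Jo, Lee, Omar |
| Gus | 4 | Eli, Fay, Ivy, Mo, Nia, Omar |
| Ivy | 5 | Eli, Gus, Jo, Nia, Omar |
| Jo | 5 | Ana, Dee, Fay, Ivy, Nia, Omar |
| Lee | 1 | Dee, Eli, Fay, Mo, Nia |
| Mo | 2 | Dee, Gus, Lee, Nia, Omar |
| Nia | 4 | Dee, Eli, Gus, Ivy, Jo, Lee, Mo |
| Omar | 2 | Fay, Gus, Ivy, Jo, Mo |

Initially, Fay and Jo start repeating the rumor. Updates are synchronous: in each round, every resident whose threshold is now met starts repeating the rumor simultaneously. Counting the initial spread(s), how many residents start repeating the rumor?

Round 1 — Fay, Jo start repeating the rumor (initial).
Round 2 — checking thresholds:
  Ana: 1 of 2 neighbours ≥ 1, starts repeating the rumor.
  Dee: 1 of 4 neighbours < 4, holds.
  Gus: 1 of 6 neighbours < 4, holds.
  Ivy: 1 of 5 neighbours < 5, holds.
  Lee: 1 of 5 neighbours ≥ 1, starts repeating the rumor.
  Nia: 1 of 7 neighbours < 4, holds.
  Omar: 2 of 5 neighbours ≥ 2, starts repeating the rumor.
Round 3 — checking thresholds:
  Dee: 2 of 4 neighbours < 4, holds.
  Eli: 2 of 5 neighbours < 3, holds.
  Gus: 2 of 6 neighbours < 4, holds.
  Ivy: 2 of 5 neighbours < 5, holds.
  Mo: 2 of 5 neighbours ≥ 2, starts repeating the rumor.
  Nia: 2 of 7 neighbours < 4, holds.
Round 4 — no new spreads; cascade stops.

6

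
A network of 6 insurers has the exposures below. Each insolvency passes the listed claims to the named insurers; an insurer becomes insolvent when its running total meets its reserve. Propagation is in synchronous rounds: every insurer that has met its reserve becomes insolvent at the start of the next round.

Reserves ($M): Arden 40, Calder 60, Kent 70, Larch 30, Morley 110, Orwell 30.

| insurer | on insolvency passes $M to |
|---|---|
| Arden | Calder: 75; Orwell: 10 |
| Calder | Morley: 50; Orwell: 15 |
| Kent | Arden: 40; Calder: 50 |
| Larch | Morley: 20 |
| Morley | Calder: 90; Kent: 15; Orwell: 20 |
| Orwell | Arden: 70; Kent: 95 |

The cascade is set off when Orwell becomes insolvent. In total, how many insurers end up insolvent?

Round 1 — Orwell becomes insolvent (initial).
  Arden: +70 → 70 ≥ 40
  Kent: +95 → 95 ≥ 70
Round 2 — Arden, Kent become insolvent.
  Calder: +75+50 → 125 ≥ 60
Round 3 — Calder becomes insolvent.
  Morley: +50 → 50 < 110
No further insolvencies.

4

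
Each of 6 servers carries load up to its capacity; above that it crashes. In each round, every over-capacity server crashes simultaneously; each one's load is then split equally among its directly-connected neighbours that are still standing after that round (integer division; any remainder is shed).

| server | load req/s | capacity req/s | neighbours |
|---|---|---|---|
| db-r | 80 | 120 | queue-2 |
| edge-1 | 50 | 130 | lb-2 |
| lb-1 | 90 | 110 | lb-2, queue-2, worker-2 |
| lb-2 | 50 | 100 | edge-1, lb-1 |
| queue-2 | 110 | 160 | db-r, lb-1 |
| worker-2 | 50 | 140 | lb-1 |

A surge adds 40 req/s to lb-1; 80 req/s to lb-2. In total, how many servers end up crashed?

Round 1 — lb-1 at 130 > 110; lb-2 at 130 > 100. lb-1, lb-2 crash.
  lb-1 sheds 130 req/s to queue-2, worker-2: 65 each.
    queue-2: 110+65 = 175 > 160
    worker-2: 50+65 = 115 ≤ 140
  lb-2 sheds 130 req/s to edge-1: 130 each.
    edge-1: 50+130 = 180 > 130
Round 2 — edge-1, queue-2 crash.
  edge-1 sheds 180 req/s: no online neighbours, lost.
  queue-2 sheds 175 req/s to db-r: 175 each.
    db-r: 80+175 = 255 > 120
Round 3 — db-r crashes.
  db-r sheds 255 req/s: no online neighbours, lost.
No further crashes.

5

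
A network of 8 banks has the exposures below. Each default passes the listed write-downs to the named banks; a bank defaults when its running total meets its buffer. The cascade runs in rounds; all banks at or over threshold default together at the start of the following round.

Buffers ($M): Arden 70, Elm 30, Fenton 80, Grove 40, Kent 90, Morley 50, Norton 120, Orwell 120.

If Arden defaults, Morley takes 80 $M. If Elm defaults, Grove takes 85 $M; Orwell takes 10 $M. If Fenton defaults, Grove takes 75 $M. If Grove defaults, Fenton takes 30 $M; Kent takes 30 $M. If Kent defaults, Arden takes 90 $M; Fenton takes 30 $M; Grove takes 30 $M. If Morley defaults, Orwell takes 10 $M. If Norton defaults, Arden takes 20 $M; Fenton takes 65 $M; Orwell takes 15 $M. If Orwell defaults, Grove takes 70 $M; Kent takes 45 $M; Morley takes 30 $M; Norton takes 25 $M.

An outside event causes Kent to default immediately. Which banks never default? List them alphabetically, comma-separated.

Elm, Fenton, Grove, Norton, Orwell

Round 1 — Kent defaults (initial).
  Arden: +90 → 90 ≥ 70
  Fenton: +30 → 30 < 80
  Grove: +30 → 30 < 40
Round 2 — Arden defaults.
  Morley: +80 → 80 ≥ 50
Round 3 — Morley defaults.
  Orwell: +10 → 10 < 120
No further defaults.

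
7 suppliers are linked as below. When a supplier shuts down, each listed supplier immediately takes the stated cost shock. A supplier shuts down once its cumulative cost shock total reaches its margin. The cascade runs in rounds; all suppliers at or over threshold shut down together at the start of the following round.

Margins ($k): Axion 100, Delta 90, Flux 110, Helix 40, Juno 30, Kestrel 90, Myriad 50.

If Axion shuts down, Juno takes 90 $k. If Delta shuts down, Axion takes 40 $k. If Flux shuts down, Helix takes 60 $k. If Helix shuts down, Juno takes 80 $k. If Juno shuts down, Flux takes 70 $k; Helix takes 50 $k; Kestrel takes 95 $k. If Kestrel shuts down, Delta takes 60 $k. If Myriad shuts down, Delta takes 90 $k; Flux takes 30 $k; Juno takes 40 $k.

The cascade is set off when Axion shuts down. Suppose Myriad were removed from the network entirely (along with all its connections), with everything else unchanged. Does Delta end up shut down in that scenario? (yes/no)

no

With Myriad removed:
Round 1 — Axion shuts down (initial).
  Juno: +90 → 90 ≥ 30
Round 2 — Juno shuts down.
  Flux: +70 → 70 < 110
  Helix: +50 → 50 ≥ 40
  Kestrel: +95 → 95 ≥ 90
Round 3 — Helix, Kestrel shut down.
  Delta: +60 → 60 < 90
No further shutdowns.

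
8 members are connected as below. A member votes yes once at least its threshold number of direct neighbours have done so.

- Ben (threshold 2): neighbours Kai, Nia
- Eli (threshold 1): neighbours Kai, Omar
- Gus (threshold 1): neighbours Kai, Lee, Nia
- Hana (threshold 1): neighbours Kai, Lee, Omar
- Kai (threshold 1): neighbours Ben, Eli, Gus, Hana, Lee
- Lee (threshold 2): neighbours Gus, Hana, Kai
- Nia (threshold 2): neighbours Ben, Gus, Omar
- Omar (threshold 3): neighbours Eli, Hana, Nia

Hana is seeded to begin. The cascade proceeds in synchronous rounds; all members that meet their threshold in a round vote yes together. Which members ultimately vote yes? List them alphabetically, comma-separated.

Round 1 — Hana votes yes (initial).
Round 2 — checking thresholds:
  Kai: 1 of 5 neighbours ≥ 1, votes yes.
  Lee: 1 of 3 neighbours < 2, holds.
  Omar: 1 of 3 neighbours < 3, holds.
Round 3 — checking thresholds:
  Ben: 1 of 2 neighbours < 2, holds.
  Eli: 1 of 2 neighbours ≥ 1, votes yes.
  Gus: 1 of 3 neighbours ≥ 1, votes yes.
  Lee: 2 of 3 neighbours ≥ 2, votes yes.
  Omar: 1 of 3 neighbours < 3, holds.
Round 4 — no new yes votes; cascade stops.

Eli, Gus, Hana, Kai, Lee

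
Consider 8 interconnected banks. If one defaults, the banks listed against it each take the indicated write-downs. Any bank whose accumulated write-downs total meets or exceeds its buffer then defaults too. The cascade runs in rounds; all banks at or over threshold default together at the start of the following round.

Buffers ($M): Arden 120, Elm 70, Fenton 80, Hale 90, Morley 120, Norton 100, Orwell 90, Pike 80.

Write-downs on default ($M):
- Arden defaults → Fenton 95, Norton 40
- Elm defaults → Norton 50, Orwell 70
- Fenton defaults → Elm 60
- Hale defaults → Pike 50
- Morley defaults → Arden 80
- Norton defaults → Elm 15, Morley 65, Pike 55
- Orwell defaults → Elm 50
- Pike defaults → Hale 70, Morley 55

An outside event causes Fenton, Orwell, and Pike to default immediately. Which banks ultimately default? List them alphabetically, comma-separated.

Round 1 — Fenton, Orwell, Pike default (initial).
  Elm: +60+50 → 110 ≥ 70
  Hale: +70 → 70 < 90
  Morley: +55 → 55 < 120
Round 2 — Elm defaults.
  Norton: +50 → 50 < 100
No further defaults.

Elm, Fenton, Orwell, Pike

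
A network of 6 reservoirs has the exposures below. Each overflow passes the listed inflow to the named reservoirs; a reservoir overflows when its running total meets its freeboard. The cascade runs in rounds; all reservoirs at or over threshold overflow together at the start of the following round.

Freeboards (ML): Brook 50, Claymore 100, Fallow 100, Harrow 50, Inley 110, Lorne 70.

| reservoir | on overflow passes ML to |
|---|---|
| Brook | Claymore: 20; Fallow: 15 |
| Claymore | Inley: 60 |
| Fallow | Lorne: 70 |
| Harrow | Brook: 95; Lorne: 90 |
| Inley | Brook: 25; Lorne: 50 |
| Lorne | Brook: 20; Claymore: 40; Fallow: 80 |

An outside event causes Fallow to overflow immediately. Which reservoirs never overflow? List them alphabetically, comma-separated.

Brook, Claymore, Harrow, Inley

Round 1 — Fallow overflows (initial).
  Lorne: +70 → 70 ≥ 70
Round 2 — Lorne overflows.
  Brook: +20 → 20 < 50
  Claymore: +40 → 40 < 100
No further overflows.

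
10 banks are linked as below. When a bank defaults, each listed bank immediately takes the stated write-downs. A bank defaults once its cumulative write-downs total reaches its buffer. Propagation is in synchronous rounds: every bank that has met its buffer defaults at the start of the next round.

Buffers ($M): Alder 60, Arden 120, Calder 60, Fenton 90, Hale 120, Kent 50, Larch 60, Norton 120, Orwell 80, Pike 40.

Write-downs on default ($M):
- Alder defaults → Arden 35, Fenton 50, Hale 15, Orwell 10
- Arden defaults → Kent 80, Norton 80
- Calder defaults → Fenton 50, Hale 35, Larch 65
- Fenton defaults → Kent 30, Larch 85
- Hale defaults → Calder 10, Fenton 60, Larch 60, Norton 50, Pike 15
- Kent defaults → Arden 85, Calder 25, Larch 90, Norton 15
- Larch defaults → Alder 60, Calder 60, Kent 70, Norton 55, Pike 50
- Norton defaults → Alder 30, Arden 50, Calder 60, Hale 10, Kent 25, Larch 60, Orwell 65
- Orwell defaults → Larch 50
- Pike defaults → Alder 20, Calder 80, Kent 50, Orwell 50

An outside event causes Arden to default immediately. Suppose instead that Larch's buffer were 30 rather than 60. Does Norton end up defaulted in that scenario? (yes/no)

yes

With Larch's buffer at 30:
Round 1 — Arden defaults (initial).
  Kent: +80 → 80 ≥ 50
  Norton: +80 → 80 < 120
Round 2 — Kent defaults.
  Calder: +25 → 25 < 60
  Larch: +90 → 90 ≥ 30
  Norton: +15 → 95 < 120
Round 3 — Larch defaults.
  Alder: +60 → 60 ≥ 60
  Calder: +60 → 85 ≥ 60
  Norton: +55 → 150 ≥ 120
  Pike: +50 → 50 ≥ 40
Round 4 — Alder, Calder, Norton, Pike default.
  Fenton: +50+50 → 100 ≥ 90
  Hale: +15+35+10 → 60 < 120
  Orwell: +10+65+50 → 125 ≥ 80
Round 5 — Fenton, Orwell default.
No further defaults.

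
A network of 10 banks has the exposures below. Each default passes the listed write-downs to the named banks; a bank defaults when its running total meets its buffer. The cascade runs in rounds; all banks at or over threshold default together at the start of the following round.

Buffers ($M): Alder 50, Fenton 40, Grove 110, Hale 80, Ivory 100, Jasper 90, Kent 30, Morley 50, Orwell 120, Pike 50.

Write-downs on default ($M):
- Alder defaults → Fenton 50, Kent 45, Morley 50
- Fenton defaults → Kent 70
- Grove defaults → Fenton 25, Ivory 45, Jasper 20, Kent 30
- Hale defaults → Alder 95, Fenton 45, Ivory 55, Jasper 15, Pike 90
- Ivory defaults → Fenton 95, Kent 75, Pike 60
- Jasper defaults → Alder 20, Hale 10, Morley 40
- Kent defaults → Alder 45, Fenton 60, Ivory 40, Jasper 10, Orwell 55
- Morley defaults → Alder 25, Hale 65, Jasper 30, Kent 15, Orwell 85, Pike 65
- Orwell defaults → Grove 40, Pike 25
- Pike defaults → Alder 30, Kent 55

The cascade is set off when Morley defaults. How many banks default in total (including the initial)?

Round 1 — Morley defaults (initial).
  Alder: +25 → 25 < 50
  Hale: +65 → 65 < 80
  Jasper: +30 → 30 < 90
  Kent: +15 → 15 < 30
  Orwell: +85 → 85 < 120
  Pike: +65 → 65 ≥ 50
Round 2 — Pike defaults.
  Alder: +30 → 55 ≥ 50
  Kent: +55 → 70 ≥ 30
Round 3 — Alder, Kent default.
  Fenton: +50+60 → 110 ≥ 40
  Ivory: +40 → 40 < 100
  Jasper: +10 → 40 < 90
  Orwell: +55 → 140 ≥ 120
Round 4 — Fenton, Orwell default.
  Grove: +40 → 40 < 110
No further defaults.

6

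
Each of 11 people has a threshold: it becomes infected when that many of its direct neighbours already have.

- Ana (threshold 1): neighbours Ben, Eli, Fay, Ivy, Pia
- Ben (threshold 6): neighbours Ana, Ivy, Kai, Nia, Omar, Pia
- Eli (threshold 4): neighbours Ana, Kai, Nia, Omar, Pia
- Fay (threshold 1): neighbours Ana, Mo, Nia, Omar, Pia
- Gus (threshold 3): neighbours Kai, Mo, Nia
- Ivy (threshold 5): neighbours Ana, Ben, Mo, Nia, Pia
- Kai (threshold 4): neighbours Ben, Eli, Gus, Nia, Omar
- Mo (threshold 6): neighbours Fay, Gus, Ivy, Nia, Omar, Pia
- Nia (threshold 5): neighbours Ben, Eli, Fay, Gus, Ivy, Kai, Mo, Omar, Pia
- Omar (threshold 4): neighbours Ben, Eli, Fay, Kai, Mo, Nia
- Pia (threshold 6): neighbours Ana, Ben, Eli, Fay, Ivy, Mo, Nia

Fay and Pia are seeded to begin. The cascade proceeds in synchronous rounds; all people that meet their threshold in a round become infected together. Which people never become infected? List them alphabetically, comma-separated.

Round 1 — Fay, Pia become infected (initial).
Round 2 — checking thresholds:
  Ana: 2 of 5 neighbours ≥ 1, becomes infected.
  Ben: 1 of 6 neighbours < 6, not yet.
  Eli: 1 of 5 neighbours < 4, not yet.
  Ivy: 1 of 5 neighbours < 5, not yet.
  Mo: 2 of 6 neighbours < 6, not yet.
  Nia: 2 of 9 neighbours < 5, not yet.
  Omar: 1 of 6 neighbours < 4, not yet.
Round 3 — no new infections; cascade stops.

Ben, Eli, Gus, Ivy, Kai, Mo, Nia, Omar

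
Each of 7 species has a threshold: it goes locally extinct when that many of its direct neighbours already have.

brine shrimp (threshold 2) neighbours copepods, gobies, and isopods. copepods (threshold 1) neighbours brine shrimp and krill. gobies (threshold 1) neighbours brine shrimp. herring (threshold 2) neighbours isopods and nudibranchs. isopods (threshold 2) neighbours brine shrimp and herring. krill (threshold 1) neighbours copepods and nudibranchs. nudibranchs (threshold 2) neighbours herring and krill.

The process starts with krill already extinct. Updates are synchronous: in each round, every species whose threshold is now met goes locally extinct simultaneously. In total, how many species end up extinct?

Round 1 — krill goes locally extinct (initial).
Round 2 — checking thresholds:
  copepods: 1 of 2 neighbours ≥ 1, goes locally extinct.
  nudibranchs: 1 of 2 neighbours < 2, not yet.
Round 3 — no new extinctions; cascade stops.

2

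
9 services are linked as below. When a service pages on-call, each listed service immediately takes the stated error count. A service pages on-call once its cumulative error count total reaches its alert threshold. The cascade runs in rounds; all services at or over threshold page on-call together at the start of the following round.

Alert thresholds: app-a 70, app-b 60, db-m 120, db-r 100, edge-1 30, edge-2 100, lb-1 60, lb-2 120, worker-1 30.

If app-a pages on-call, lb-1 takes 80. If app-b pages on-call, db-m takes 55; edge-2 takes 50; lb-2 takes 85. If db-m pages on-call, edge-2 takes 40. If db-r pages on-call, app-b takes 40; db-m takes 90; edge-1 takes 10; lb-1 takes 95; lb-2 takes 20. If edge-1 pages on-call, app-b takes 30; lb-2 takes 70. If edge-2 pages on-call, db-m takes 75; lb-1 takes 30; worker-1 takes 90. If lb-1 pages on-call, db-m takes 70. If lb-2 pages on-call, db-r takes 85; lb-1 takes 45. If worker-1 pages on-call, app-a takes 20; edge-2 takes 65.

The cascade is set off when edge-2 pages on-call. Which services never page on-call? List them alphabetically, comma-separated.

app-a, app-b, db-m, db-r, edge-1, lb-1, lb-2

Round 1 — edge-2 pages on-call (initial).
  db-m: +75 → 75 < 120
  lb-1: +30 → 30 < 60
  worker-1: +90 → 90 ≥ 30
Round 2 — worker-1 pages on-call.
  app-a: +20 → 20 < 70
No further pages.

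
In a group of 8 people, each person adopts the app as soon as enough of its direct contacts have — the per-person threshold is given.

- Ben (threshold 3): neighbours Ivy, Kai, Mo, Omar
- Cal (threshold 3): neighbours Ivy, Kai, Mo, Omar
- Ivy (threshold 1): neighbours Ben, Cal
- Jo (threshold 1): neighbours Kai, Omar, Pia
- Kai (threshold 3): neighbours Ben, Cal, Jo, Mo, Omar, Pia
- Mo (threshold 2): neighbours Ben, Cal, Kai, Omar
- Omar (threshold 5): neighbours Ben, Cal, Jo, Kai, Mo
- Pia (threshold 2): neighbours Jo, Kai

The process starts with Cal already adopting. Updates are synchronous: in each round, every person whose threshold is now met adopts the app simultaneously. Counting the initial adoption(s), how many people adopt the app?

Round 1 — Cal adopts the app (initial).
Round 2 — checking thresholds:
  Ivy: 1 of 2 neighbours ≥ 1, adopts the app.
  Kai: 1 of 6 neighbours < 3, holds.
  Mo: 1 of 4 neighbours < 2, holds.
  Omar: 1 of 5 neighbours < 5, holds.
Round 3 — no new adoptions; cascade stops.

2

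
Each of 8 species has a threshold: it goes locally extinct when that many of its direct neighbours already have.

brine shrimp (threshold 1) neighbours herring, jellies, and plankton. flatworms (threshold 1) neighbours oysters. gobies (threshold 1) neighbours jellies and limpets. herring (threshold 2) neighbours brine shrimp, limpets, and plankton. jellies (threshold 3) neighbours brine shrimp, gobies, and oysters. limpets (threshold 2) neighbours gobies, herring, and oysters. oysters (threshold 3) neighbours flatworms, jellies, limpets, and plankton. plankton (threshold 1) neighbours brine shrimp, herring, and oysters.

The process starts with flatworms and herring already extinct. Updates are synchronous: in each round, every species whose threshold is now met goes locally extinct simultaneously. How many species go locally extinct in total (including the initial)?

Round 1 — flatworms, herring go locally extinct (initial).
Round 2 — checking thresholds:
  brine shrimp: 1 of 3 neighbours ≥ 1, goes locally extinct.
  limpets: 1 of 3 neighbours < 2, holds.
  oysters: 1 of 4 neighbours < 3, holds.
  plankton: 1 of 3 neighbours ≥ 1, goes locally extinct.
Round 3 — no new extinctions; cascade stops.

4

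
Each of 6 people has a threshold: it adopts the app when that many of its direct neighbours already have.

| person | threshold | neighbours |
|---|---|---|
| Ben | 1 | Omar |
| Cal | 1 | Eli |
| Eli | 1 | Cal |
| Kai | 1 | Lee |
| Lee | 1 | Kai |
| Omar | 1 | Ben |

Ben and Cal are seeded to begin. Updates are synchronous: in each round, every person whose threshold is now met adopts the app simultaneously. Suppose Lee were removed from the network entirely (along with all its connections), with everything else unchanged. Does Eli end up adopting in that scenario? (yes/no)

With Lee removed:
Round 1 — Ben, Cal adopt the app (initial).
Round 2 — checking thresholds:
  Eli: 1 of 1 neighbours ≥ 1, adopts the app.
  Omar: 1 of 1 neighbours ≥ 1, adopts the app.
Round 3 — no new adoptions; cascade stops.

yes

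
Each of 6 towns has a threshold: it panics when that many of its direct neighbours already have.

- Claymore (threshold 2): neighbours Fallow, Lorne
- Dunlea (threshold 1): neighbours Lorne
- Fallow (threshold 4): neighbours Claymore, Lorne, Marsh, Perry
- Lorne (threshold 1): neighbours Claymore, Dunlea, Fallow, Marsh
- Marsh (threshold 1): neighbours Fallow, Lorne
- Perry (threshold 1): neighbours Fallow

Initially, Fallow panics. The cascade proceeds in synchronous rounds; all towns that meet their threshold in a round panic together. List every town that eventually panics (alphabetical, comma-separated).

Round 1 — Fallow panics (initial).
Round 2 — checking thresholds:
  Claymore: 1 of 2 neighbours < 2, not yet.
  Lorne: 1 of 4 neighbours ≥ 1, panics.
  Marsh: 1 of 2 neighbours ≥ 1, panics.
  Perry: 1 of 1 neighbours ≥ 1, panics.
Round 3 — checking thresholds:
  Claymore: 2 of 2 neighbours ≥ 2, panics.
  Dunlea: 1 of 1 neighbours ≥ 1, panics.
Round 4 — no new panics; cascade stops.

Claymore, Dunlea, Fallow, Lorne, Marsh, Perry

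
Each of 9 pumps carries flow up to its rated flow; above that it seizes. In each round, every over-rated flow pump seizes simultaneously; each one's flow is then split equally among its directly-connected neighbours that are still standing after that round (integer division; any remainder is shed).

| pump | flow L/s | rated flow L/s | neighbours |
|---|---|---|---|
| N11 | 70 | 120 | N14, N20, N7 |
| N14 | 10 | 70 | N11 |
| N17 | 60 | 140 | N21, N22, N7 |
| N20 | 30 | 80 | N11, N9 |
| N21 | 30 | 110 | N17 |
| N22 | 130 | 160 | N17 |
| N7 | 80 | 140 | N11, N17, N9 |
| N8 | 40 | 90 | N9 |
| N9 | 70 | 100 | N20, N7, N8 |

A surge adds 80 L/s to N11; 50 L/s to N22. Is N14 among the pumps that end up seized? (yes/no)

Round 1 — N11 at 150 > 120; N22 at 180 > 160. N11, N22 seize.
  N11 sheds 150 L/s to N14, N20, N7: 50 each.
    N14: 10+50 = 60 ≤ 70
    N20: 30+50 = 80 ≤ 80
    N7: 80+50 = 130 ≤ 140
  N22 sheds 180 L/s to N17: 180 each.
    N17: 60+180 = 240 > 140
Round 2 — N17 seizes.
  N17 sheds 240 L/s to N21, N7: 120 each.
    N21: 30+120 = 150 > 110
    N7: 130+120 = 250 > 140
Round 3 — N21, N7 seize.
  N21 sheds 150 L/s: no online neighbours, lost.
  N7 sheds 250 L/s to N9: 250 each.
    N9: 70+250 = 320 > 100
Round 4 — N9 seizes.
  N9 sheds 320 L/s to N20, N8: 160 each.
    N20: 80+160 = 240 > 80
    N8: 40+160 = 200 > 90
Round 5 — N20, N8 seize.
  N20 sheds 240 L/s: no online neighbours, lost.
  N8 sheds 200 L/s: no online neighbours, lost.
No further seizures.

no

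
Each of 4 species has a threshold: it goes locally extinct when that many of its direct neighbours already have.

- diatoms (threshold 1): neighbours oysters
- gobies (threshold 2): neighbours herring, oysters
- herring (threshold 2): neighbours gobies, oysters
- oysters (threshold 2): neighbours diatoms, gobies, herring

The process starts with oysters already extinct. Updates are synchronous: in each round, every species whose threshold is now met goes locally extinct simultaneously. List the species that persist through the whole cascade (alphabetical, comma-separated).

Round 1 — oysters goes locally extinct (initial).
Round 2 — checking thresholds:
  diatoms: 1 of 1 neighbours ≥ 1, goes locally extinct.
  gobies: 1 of 2 neighbours < 2, holds.
  herring: 1 of 2 neighbours < 2, holds.
Round 3 — no new extinctions; cascade stops.

gobies, herring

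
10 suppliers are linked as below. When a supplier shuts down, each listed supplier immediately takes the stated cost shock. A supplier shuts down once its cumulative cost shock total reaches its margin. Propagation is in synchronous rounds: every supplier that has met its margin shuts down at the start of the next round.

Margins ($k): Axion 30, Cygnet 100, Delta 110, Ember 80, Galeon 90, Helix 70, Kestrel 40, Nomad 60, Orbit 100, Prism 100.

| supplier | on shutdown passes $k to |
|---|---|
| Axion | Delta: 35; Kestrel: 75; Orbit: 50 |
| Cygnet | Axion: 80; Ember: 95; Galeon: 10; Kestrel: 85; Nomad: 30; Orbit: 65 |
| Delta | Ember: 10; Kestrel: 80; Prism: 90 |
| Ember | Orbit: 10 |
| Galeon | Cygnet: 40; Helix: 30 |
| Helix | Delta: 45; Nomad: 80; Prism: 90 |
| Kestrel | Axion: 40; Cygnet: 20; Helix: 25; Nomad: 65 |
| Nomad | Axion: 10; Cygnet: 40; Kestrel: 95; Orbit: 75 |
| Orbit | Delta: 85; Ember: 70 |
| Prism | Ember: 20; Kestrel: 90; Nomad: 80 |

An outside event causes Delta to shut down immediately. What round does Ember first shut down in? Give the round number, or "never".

5

Round 1 — Delta shuts down (initial).
  Ember: +10 → 10 < 80
  Kestrel: +80 → 80 ≥ 40
  Prism: +90 → 90 < 100
Round 2 — Kestrel shuts down.
  Axion: +40 → 40 ≥ 30
  Cygnet: +20 → 20 < 100
  Helix: +25 → 25 < 70
  Nomad: +65 → 65 ≥ 60
Round 3 — Axion, Nomad shut down.
  Cygnet: +40 → 60 < 100
  Orbit: +50+75 → 125 ≥ 100
Round 4 — Orbit shuts down.
  Ember: +70 → 80 ≥ 80
Round 5 — Ember shuts down.
No further shutdowns.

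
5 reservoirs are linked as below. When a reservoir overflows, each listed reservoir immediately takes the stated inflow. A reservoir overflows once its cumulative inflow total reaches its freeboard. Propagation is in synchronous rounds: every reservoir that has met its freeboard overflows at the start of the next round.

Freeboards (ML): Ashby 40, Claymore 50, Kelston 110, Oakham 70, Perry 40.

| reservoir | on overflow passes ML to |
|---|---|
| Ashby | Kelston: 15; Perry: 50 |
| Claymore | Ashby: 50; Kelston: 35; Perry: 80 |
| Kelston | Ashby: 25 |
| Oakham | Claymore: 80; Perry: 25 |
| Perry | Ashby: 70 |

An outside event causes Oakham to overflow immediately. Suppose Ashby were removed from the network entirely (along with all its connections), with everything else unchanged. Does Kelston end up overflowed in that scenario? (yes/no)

no

With Ashby removed:
Round 1 — Oakham overflows (initial).
  Claymore: +80 → 80 ≥ 50
  Perry: +25 → 25 < 40
Round 2 — Claymore overflows.
  Kelston: +35 → 35 < 110
  Perry: +80 → 105 ≥ 40
Round 3 — Perry overflows.
No further overflows.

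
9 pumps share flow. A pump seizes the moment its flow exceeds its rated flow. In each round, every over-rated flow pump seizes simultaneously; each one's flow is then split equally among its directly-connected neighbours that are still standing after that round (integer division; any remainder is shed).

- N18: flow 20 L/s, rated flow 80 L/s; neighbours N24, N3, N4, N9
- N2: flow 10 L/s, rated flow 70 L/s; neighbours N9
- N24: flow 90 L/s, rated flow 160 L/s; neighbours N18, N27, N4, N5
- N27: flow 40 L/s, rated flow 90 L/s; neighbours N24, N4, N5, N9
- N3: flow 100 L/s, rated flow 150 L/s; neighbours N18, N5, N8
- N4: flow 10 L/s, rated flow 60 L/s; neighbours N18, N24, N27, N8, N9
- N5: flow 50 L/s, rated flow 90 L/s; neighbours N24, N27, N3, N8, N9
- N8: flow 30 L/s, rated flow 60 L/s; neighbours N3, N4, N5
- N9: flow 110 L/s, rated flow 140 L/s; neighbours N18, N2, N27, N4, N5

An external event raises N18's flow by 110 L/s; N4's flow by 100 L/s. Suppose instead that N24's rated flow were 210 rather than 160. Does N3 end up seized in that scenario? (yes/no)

yes

With N24's rated flow at 210:
Round 1 — N18 at 130 > 80; N4 at 110 > 60. N18, N4 seize.
  N18 sheds 130 L/s to N24, N3, N9: 43 each (1 lost).
    N24: 90+43 = 133 ≤ 210
    N3: 100+43 = 143 ≤ 150
    N9: 110+43 = 153 > 140
  N4 sheds 110 L/s to N24, N27, N8, N9: 27 each (2 lost).
    N24: 133+27 = 160 ≤ 210
    N27: 40+27 = 67 ≤ 90
    N8: 30+27 = 57 ≤ 60
    N9: 153+27 = 180 > 140
Round 2 — N9 seizes.
  N9 sheds 180 L/s to N2, N27, N5: 60 each.
    N2: 10+60 = 70 ≤ 70
    N27: 67+60 = 127 > 90
    N5: 50+60 = 110 > 90
Round 3 — N27, N5 seize.
  N27 sheds 127 L/s to N24: 127 each.
    N24: 160+127 = 287 > 210
  N5 sheds 110 L/s to N24, N3, N8: 36 each (2 lost).
    N24: 287+36 = 323 > 210
    N3: 143+36 = 179 > 150
    N8: 57+36 = 93 > 60
Round 4 — N24, N3, N8 seize.
  N24 sheds 323 L/s: no online neighbours, lost.
  N3 sheds 179 L/s: no online neighbours, lost.
  N8 sheds 93 L/s: no online neighbours, lost.
No further seizures.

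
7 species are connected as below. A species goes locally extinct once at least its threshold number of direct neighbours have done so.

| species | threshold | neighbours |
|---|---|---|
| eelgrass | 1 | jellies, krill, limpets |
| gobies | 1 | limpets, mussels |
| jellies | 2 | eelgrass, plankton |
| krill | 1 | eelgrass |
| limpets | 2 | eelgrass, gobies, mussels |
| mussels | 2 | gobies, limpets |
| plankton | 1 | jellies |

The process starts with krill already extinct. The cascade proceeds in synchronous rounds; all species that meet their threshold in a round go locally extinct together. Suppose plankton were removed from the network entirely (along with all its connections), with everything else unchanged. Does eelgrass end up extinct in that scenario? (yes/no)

yes

With plankton removed:
Round 1 — krill goes locally extinct (initial).
Round 2 — checking thresholds:
  eelgrass: 1 of 3 neighbours ≥ 1, goes locally extinct.
Round 3 — no new extinctions; cascade stops.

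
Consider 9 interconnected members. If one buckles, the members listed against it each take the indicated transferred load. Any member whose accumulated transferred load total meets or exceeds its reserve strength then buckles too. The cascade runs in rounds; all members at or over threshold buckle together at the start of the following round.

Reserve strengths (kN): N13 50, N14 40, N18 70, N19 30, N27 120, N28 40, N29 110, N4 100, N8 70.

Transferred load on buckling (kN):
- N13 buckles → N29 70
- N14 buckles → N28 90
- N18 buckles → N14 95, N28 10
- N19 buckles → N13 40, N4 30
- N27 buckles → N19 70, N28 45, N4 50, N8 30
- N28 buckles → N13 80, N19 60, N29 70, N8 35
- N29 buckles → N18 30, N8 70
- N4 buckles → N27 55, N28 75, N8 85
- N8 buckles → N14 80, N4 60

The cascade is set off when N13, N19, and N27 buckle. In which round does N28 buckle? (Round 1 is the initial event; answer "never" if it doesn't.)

Round 1 — N13, N19, N27 buckle (initial).
  N28: +45 → 45 ≥ 40
  N29: +70 → 70 < 110
  N4: +30+50 → 80 < 100
  N8: +30 → 30 < 70
Round 2 — N28 buckles.
  N29: +70 → 140 ≥ 110
  N8: +35 → 65 < 70
Round 3 — N29 buckles.
  N18: +30 → 30 < 70
  N8: +70 → 135 ≥ 70
Round 4 — N8 buckles.
  N14: +80 → 80 ≥ 40
  N4: +60 → 140 ≥ 100
Round 5 — N14, N4 buckle.
No further bucklings.

2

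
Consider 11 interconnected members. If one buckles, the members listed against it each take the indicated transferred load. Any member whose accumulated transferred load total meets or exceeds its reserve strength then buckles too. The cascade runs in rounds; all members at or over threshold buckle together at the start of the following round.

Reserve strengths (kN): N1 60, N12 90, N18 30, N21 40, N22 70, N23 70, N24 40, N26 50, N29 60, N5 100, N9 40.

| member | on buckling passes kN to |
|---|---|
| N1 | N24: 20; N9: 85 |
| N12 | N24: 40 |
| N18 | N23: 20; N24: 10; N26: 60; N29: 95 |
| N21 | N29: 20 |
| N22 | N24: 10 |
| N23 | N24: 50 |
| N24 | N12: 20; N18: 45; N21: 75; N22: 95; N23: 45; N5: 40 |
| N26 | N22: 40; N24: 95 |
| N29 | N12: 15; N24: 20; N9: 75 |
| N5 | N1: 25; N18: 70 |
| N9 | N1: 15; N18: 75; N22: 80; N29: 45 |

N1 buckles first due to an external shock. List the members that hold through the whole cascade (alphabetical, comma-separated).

N12, N23, N5

Round 1 — N1 buckles (initial).
  N24: +20 → 20 < 40
  N9: +85 → 85 ≥ 40
Round 2 — N9 buckles.
  N18: +75 → 75 ≥ 30
  N22: +80 → 80 ≥ 70
  N29: +45 → 45 < 60
Round 3 — N18, N22 buckle.
  N23: +20 → 20 < 70
  N24: +10+10 → 40 ≥ 40
  N26: +60 → 60 ≥ 50
  N29: +95 → 140 ≥ 60
Round 4 — N24, N26, N29 buckle.
  N12: +20+15 → 35 < 90
  N21: +75 → 75 ≥ 40
  N23: +45 → 65 < 70
  N5: +40 → 40 < 100
Round 5 — N21 buckles.
No further bucklings.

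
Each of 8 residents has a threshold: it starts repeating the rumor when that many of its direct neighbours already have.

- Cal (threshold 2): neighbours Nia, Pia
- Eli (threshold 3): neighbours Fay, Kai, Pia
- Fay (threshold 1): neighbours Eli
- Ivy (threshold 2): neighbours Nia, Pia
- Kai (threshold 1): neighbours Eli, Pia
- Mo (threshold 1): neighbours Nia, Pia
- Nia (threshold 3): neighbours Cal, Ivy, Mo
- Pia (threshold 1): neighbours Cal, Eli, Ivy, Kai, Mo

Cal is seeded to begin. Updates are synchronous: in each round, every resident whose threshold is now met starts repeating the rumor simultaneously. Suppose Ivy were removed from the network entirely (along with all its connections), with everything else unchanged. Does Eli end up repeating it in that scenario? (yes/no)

With Ivy removed:
Round 1 — Cal starts repeating the rumor (initial).
Round 2 — checking thresholds:
  Nia: 1 of 2 neighbours < 3, not yet.
  Pia: 1 of 4 neighbours ≥ 1, starts repeating the rumor.
Round 3 — checking thresholds:
  Eli: 1 of 3 neighbours < 3, not yet.
  Kai: 1 of 2 neighbours ≥ 1, starts repeating the rumor.
  Mo: 1 of 2 neighbours ≥ 1, starts repeating the rumor.
  Nia: 1 of 2 neighbours < 3, not yet.
Round 4 — no new spreads; cascade stops.

no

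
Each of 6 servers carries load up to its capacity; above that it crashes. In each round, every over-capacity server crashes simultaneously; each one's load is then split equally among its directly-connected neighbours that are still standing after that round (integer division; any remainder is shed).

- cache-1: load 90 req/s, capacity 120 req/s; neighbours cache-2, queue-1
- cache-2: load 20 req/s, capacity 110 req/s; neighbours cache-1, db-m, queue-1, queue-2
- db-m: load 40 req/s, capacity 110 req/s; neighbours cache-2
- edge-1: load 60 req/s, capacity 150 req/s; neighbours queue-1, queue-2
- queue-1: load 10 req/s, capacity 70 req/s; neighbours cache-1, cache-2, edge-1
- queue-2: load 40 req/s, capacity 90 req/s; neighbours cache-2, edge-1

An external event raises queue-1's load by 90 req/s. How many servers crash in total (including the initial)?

6

Round 1 — queue-1 at 100 > 70. queue-1 crashes.
  queue-1 sheds 100 req/s to cache-1, cache-2, edge-1: 33 each (1 lost).
    cache-1: 90+33 = 123 > 120
    cache-2: 20+33 = 53 ≤ 110
    edge-1: 60+33 = 93 ≤ 150
Round 2 — cache-1 crashes.
  cache-1 sheds 123 req/s to cache-2: 123 each.
    cache-2: 53+123 = 176 > 110
Round 3 — cache-2 crashes.
  cache-2 sheds 176 req/s to db-m, queue-2: 88 each.
    db-m: 40+88 = 128 > 110
    queue-2: 40+88 = 128 > 90
Round 4 — db-m, queue-2 crash.
  db-m sheds 128 req/s: no online neighbours, lost.
  queue-2 sheds 128 req/s to edge-1: 128 each.
    edge-1: 93+128 = 221 > 150
Round 5 — edge-1 crashes.
  edge-1 sheds 221 req/s: no online neighbours, lost.
No further crashes.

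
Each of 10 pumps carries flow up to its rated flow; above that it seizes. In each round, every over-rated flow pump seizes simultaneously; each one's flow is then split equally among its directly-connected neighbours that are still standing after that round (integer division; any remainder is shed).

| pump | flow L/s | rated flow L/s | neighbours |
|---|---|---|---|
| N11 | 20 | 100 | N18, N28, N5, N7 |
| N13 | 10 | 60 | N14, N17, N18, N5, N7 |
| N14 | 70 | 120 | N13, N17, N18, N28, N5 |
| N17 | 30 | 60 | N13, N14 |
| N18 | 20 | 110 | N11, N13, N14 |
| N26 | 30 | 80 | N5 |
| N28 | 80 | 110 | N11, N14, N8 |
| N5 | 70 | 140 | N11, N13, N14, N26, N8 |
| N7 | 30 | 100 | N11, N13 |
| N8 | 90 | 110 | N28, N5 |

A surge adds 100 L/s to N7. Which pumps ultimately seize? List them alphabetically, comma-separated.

Round 1 — N7 at 130 > 100. N7 seizes.
  N7 sheds 130 L/s to N11, N13: 65 each.
    N11: 20+65 = 85 ≤ 100
    N13: 10+65 = 75 > 60
Round 2 — N13 seizes.
  N13 sheds 75 L/s to N14, N17, N18, N5: 18 each (3 lost).
    N14: 70+18 = 88 ≤ 120
    N17: 30+18 = 48 ≤ 60
    N18: 20+18 = 38 ≤ 110
    N5: 70+18 = 88 ≤ 140
No further seizures.

N13, N7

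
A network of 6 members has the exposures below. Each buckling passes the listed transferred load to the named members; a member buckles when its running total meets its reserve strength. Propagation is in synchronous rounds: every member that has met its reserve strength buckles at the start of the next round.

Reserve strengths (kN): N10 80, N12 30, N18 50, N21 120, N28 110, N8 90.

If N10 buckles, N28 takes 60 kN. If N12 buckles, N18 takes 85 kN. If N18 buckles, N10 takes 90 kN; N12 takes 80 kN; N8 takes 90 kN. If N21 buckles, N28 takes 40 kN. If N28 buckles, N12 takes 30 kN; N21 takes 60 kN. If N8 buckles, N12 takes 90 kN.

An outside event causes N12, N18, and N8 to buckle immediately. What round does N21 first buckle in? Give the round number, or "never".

never

Round 1 — N12, N18, N8 buckle (initial).
  N10: +90 → 90 ≥ 80
Round 2 — N10 buckles.
  N28: +60 → 60 < 110
No further bucklings.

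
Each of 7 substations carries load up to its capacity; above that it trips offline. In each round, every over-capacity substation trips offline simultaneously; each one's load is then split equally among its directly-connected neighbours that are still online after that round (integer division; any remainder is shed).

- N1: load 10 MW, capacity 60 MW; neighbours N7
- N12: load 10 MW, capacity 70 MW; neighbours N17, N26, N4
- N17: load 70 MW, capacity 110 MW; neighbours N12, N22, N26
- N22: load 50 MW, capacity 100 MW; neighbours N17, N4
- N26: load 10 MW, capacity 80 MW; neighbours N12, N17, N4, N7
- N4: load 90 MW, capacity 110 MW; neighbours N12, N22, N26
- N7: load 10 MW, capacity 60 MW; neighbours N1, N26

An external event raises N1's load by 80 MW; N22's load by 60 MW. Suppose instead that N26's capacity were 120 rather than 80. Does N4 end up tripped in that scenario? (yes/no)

yes

With N26's capacity at 120:
Round 1 — N1 at 90 > 60; N22 at 110 > 100. N1, N22 trip offline.
  N1 sheds 90 MW to N7: 90 each.
    N7: 10+90 = 100 > 60
  N22 sheds 110 MW to N17, N4: 55 each.
    N17: 70+55 = 125 > 110
    N4: 90+55 = 145 > 110
Round 2 — N17, N4, N7 trip offline.
  N17 sheds 125 MW to N12, N26: 62 each (1 lost).
    N12: 10+62 = 72 > 70
    N26: 10+62 = 72 ≤ 120
  N4 sheds 145 MW to N12, N26: 72 each (1 lost).
    N12: 72+72 = 144 > 70
    N26: 72+72 = 144 > 120
  N7 sheds 100 MW to N26: 100 each.
    N26: 144+100 = 244 > 120
Round 3 — N12, N26 trip offline.
  N12 sheds 144 MW: no online neighbours, lost.
  N26 sheds 244 MW: no online neighbours, lost.
No further trips.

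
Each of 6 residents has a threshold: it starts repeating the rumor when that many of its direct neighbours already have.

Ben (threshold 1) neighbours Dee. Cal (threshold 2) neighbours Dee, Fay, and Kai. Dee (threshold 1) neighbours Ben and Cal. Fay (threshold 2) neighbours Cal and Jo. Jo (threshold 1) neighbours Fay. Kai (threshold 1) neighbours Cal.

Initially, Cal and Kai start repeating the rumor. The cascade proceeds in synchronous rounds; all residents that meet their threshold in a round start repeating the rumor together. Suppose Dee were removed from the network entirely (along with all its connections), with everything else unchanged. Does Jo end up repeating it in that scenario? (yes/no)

no

With Dee removed:
Round 1 — Cal, Kai start repeating the rumor (initial).
Round 2 — no new spreads; cascade stops.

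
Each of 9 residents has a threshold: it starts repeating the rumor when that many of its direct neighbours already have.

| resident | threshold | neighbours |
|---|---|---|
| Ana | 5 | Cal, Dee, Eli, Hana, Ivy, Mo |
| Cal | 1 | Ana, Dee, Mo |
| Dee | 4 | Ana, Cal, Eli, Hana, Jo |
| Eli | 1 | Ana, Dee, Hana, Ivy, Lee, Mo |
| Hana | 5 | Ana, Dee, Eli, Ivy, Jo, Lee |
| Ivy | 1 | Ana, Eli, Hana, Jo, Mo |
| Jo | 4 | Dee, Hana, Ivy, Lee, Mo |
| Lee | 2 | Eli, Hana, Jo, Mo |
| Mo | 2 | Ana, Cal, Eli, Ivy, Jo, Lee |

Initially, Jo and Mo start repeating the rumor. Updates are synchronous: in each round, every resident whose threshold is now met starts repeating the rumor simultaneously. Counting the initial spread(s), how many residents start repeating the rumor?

6

Round 1 — Jo, Mo start repeating the rumor (initial).
Round 2 — checking thresholds:
  Ana: 1 of 6 neighbours < 5, below threshold.
  Cal: 1 of 3 neighbours ≥ 1, starts repeating the rumor.
  Dee: 1 of 5 neighbours < 4, below threshold.
  Eli: 1 of 6 neighbours ≥ 1, starts repeating the rumor.
  Hana: 1 of 6 neighbours < 5, below threshold.
  Ivy: 2 of 5 neighbours ≥ 1, starts repeating the rumor.
  Lee: 2 of 4 neighbours ≥ 2, starts repeating the rumor.
Round 3 — no new spreads; cascade stops.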